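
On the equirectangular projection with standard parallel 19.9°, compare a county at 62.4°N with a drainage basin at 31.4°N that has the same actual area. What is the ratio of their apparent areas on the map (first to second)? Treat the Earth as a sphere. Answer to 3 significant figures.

1.84

With standard parallel φ₀ = 19.9°, the equirectangular projection gives x = Rλ cos φ₀, y = Rφ, so h = 1 and k = cos 19.9° / cos φ.
Areal scale at 62.4°: h·k = 1.000 × 2.030 = 2.030.
Areal scale at 31.4°: h·k = 1.000 × 1.102 = 1.102.
Ratio = 2.030/1.102 ≈ 1.84.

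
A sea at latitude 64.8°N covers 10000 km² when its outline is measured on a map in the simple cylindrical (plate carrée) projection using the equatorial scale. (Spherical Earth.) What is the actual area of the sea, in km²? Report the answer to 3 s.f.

4260 km²

For the equirectangular projection with φ₀ = 0 (plate carrée), h = 1 along meridians and k = sec φ along parallels.
Areal scale = h·k = 1 × sec φ; at 64.8°, h = 1.000, k = 2.349, so h·k = 2.349.
True area = apparent / (areal scale) = 10000 / 2.349 ≈ 4260 km².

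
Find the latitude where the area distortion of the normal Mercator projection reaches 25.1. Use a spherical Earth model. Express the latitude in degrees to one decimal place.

Mercator areal scale is sec²φ.
sec²φ = 25.1  ⇒  cos²φ = 0.03984  ⇒  cos φ = 0.1996.
φ = arccos(0.1996) ≈ 78.5°.

78.5°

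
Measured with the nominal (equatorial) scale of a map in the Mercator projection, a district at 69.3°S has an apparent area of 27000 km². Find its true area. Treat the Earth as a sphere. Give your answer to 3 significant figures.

3370 km²

The Mercator projection is conformal; its linear scale factor is the same in every direction and equals sec φ = 1/cos φ.
Areal scale = k² = sec²φ = 1/cos²(69.3°) = 1/0.3535² = 8.004.
True area = apparent / (areal scale) = 27000 / 8.004 ≈ 3370 km².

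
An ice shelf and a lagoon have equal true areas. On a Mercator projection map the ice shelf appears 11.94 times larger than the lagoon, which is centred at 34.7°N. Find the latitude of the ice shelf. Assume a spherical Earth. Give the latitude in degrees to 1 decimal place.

76.2°

On Mercator, (apparent₁)/(apparent₂) = sec²φ₁ / sec²φ₂ when true areas are equal.
cos²φ₂ / cos²φ₁ = 11.94  ⇒  cos φ₁ = cos 34.7° / √11.94 = 0.8221/3.455 = 0.2379.
φ₁ = arccos(0.2379) ≈ 76.2°.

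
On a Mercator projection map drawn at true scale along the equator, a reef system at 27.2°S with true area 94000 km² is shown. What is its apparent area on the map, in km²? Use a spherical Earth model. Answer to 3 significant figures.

119000 km²

For Mercator, h = k = sec φ (a conformal cylindrical projection has a single point scale, 1/cos φ).
Areal scale = k² = sec²φ = 1/cos²(27.2°) = 1/0.8894² = 1.264.
Apparent area = 94000 × 1.264 ≈ 119000 km².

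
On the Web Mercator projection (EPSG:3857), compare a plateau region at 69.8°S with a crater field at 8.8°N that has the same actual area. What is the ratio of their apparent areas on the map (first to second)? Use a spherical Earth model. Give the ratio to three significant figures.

8.19

On Mercator, area is exaggerated by sec²φ = 1/cos²φ.
At 69.8°: sec²(69.8°) = 1/0.3453² = 8.387.
At 8.8°: sec²(8.8°) = 1/0.9882² = 1.024.
Ratio = 8.387/1.024 = cos²(8.8°)/cos²(69.8°) ≈ 8.19.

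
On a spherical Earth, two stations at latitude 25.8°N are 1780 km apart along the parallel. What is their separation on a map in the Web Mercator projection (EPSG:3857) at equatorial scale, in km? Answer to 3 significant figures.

The Mercator projection is conformal; its linear scale factor is the same in every direction and equals sec φ = 1/cos φ.
Along the parallel, k = sec 25.8° = 1/0.9003 = 1.111.
Map distance = 1780 × 1.111 ≈ 1980 km.

1980 km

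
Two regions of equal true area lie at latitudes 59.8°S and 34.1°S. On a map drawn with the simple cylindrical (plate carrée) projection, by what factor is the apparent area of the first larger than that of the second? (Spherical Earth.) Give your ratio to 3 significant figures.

In the plate carrée (x = Rλ, y = Rφ), meridians are true-scale (h = 1) and parallels are stretched by k = sec φ.
Areal scale at 59.8°: h·k = 1.000 × 1.988 = 1.988.
Areal scale at 34.1°: h·k = 1.000 × 1.208 = 1.208.
Ratio = 1.988/1.208 ≈ 1.65.

1.65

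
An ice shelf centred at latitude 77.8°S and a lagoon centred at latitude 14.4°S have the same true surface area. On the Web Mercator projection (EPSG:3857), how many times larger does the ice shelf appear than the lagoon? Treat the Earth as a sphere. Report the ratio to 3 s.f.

Mercator is conformal with k = sec φ, so areal scale = k² = sec²φ.
At 77.8°: sec²(77.8°) = 1/0.2113² = 22.39.
At 14.4°: sec²(14.4°) = 1/0.9686² = 1.066.
Ratio = 22.39/1.066 = cos²(14.4°)/cos²(77.8°) ≈ 21.0.

21.0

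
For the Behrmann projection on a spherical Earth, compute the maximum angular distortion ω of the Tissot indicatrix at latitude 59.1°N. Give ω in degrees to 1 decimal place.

Behrmann is a cylindrical equal-area projection with standard parallels at ±30°. A cylindrical equal-area projection with standard parallel φ₀ has meridian scale h = cos φ / cos φ₀ and parallel scale k = cos φ₀ / cos φ (so areas are preserved, h·k = 1).
At 59.1°: h = 0.5930, k = 1.686; principal scales a = 1.686, b = 0.5930.
sin(ω/2) = (a − b)/(a + b) = 1.093/2.279 = 0.4797, so ω = 2 arcsin(0.4797) ≈ 57.3°.

57.3°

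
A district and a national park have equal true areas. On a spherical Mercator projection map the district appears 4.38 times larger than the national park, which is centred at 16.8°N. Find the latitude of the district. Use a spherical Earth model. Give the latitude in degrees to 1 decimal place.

62.8°

On Mercator, (apparent₁)/(apparent₂) = sec²φ₁ / sec²φ₂ when true areas are equal.
cos²φ₂ / cos²φ₁ = 4.38  ⇒  cos φ₁ = cos 16.8° / √4.38 = 0.9573/2.093 = 0.4574.
φ₁ = arccos(0.4574) ≈ 62.8°.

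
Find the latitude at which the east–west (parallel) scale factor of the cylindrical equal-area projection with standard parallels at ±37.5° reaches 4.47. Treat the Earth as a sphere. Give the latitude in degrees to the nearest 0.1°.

Cylindrical equal-area (φ₀ = 37.5°): h = cos φ / cos 37.5° along meridians, k = cos 37.5° / cos φ along parallels; h·k = 1.
k = cos φ₀ / cos φ = 4.47  ⇒  cos φ = cos 37.5° / 4.47 = 0.1775.
φ = arccos(0.1775) ≈ 79.8°.

79.8°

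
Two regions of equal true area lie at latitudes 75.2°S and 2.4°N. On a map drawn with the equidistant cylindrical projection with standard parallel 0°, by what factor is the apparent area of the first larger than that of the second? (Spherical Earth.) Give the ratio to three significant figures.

3.91

Plate carrée maps x = Rλ, y = Rφ. The meridian scale is h = 1 and the parallel scale is k = 1/cos φ = sec φ.
Areal scale at 75.2°: h·k = 1.000 × 3.915 = 3.915.
Areal scale at 2.4°: h·k = 1.000 × 1.001 = 1.001.
Ratio = 3.915/1.001 ≈ 3.91.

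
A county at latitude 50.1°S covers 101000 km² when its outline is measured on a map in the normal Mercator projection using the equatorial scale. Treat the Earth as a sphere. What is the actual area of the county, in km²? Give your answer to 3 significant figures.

41600 km²

Mercator is conformal, so the point scale is isotropic: h = k = sec φ = 1/cos φ.
Areal scale = k² = sec²φ = 1/cos²(50.1°) = 1/0.6414² = 2.430.
True area = apparent / (areal scale) = 101000 / 2.430 ≈ 41600 km².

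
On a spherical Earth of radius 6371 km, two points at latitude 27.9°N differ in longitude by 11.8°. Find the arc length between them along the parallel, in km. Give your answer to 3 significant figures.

1160 km

Arc length along a parallel = R cos φ · Δλ (with Δλ in radians).
= 6371 × cos 27.9° × (11.8° × π/180) = 6371 × 0.8838 × 0.2059 ≈ 1160 km.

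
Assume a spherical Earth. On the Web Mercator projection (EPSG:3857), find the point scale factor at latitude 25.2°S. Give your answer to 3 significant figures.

1.11

The Mercator projection is conformal; its linear scale factor is the same in every direction and equals sec φ = 1/cos φ.
k = 1/cos 25.2° = 1/0.9048 = 1.105.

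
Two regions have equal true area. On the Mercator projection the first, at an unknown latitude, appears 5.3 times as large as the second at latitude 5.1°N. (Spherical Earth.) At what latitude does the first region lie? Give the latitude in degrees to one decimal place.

64.4°

Mercator areal scale is sec²φ, so apparent-area ratio = sec²φ₁ / sec²φ₂ = cos²φ₂ / cos²φ₁.
cos²φ₂ / cos²φ₁ = 5.3  ⇒  cos φ₁ = cos 5.1° / √5.3 = 0.9960/2.302 = 0.4327.
φ₁ = arccos(0.4327) ≈ 64.4°.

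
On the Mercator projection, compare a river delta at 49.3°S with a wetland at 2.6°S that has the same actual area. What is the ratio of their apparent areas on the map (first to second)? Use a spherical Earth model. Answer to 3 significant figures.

Mercator is conformal with k = sec φ, so areal scale = k² = sec²φ.
At 49.3°: sec²(49.3°) = 1/0.6521² = 2.352.
At 2.6°: sec²(2.6°) = 1/0.9990² = 1.002.
Ratio = 2.352/1.002 = cos²(2.6°)/cos²(49.3°) ≈ 2.35.

2.35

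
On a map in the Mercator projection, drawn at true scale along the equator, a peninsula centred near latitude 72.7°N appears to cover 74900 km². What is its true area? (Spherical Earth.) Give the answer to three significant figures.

Mercator is conformal, so the point scale is isotropic: h = k = sec φ = 1/cos φ.
Areal scale = k² = sec²φ = 1/cos²(72.7°) = 1/0.2974² = 11.31.
True area = apparent / (areal scale) = 74900 / 11.31 ≈ 6620 km².

6620 km²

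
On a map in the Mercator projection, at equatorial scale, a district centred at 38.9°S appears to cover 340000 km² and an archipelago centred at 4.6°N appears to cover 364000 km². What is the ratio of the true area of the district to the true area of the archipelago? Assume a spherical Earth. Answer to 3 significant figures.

On Mercator the areal scale is sec²φ, so true area = apparent × cos²φ.
True area of district: 340000 × cos²(38.9°) = 340000 × 0.6057 = 205900 km².
True area of archipelago: 364000 × cos²(4.6°) = 364000 × 0.9936 = 361700 km².
Ratio = 205900 / 361700 ≈ 0.569.

0.569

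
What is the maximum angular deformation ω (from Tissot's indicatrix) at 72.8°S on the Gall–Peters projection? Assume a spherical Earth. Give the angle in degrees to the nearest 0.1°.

Gall–Peters is a cylindrical equal-area projection with standard parallels at ±45°. A cylindrical equal-area projection with standard parallel φ₀ has meridian scale h = cos φ / cos φ₀ and parallel scale k = cos φ₀ / cos φ (so areas are preserved, h·k = 1).
At 72.8°: h = 0.4182, k = 2.391; principal scales a = 2.391, b = 0.4182.
sin(ω/2) = (a − b)/(a + b) = 1.973/2.809 = 0.7023, so ω = 2 arcsin(0.7023) ≈ 89.2°.

89.2°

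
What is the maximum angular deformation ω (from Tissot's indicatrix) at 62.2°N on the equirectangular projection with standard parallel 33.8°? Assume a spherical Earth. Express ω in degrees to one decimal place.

32.6°

With standard parallel φ₀ = 33.8°, the equirectangular projection gives x = Rλ cos φ₀, y = Rφ, so h = 1 and k = cos 33.8° / cos φ.
At 62.2°: h = 1.000, k = 1.782; principal scales a = 1.782, b = 1.000.
sin(ω/2) = (a − b)/(a + b) = 0.7818/2.782 = 0.2810, so ω = 2 arcsin(0.2810) ≈ 32.6°.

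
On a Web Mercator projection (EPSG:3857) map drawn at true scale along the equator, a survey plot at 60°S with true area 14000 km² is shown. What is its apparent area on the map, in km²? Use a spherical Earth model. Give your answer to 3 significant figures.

56000 km²

For Mercator, h = k = sec φ (a conformal cylindrical projection has a single point scale, 1/cos φ).
Areal scale = k² = sec²φ = 1/cos²(60°) = 1/0.5000² = 4.000.
Apparent area = 14000 × 4.000 ≈ 56000 km².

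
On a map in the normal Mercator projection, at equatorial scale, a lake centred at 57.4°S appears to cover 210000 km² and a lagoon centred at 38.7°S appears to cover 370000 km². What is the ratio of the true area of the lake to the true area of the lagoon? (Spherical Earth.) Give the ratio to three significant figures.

Since Mercator area scale is 1/cos²φ, the true area equals the apparent area multiplied by cos²φ.
True area of lake: 210000 × cos²(57.4°) = 210000 × 0.2903 = 60960 km².
True area of lagoon: 370000 × cos²(38.7°) = 370000 × 0.6091 = 225400 km².
Ratio = 60960 / 225400 ≈ 0.270.

0.270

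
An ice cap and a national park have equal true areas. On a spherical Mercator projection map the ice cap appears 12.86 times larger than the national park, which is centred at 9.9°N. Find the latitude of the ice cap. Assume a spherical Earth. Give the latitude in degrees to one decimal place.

74.1°

Mercator areal scale is sec²φ, so apparent-area ratio = sec²φ₁ / sec²φ₂ = cos²φ₂ / cos²φ₁.
cos²φ₂ / cos²φ₁ = 12.86  ⇒  cos φ₁ = cos 9.9° / √12.86 = 0.9851/3.586 = 0.2747.
φ₁ = arccos(0.2747) ≈ 74.1°.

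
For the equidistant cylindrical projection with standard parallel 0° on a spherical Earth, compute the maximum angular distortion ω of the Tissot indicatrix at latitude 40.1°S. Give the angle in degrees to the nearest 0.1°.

15.3°

In the plate carrée (x = Rλ, y = Rφ), meridians are true-scale (h = 1) and parallels are stretched by k = sec φ.
At 40.1°: h = 1.000, k = 1.307; principal scales a = 1.307, b = 1.000.
sin(ω/2) = (a − b)/(a + b) = 0.3073/2.307 = 0.1332, so ω = 2 arcsin(0.1332) ≈ 15.3°.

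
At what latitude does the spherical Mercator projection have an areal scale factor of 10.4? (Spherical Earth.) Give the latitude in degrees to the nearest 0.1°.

Mercator areal scale is sec²φ.
sec²φ = 10.4  ⇒  cos²φ = 0.09615  ⇒  cos φ = 0.3101.
φ = arccos(0.3101) ≈ 71.9°.

71.9°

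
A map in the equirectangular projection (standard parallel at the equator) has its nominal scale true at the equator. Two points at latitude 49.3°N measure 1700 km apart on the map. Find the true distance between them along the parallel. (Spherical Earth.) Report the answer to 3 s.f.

Plate carrée maps x = Rλ, y = Rφ. The meridian scale is h = 1 and the parallel scale is k = 1/cos φ = sec φ.
Along the parallel at 49.3°, map distances are exaggerated by k = sec 49.3° = 1.534.
True distance = 1700 / 1.534 = 1700 × cos 49.3° ≈ 1110 km.

1110 km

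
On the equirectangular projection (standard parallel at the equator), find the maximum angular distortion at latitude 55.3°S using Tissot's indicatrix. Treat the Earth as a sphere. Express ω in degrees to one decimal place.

31.9°

In the plate carrée (x = Rλ, y = Rφ), meridians are true-scale (h = 1) and parallels are stretched by k = sec φ.
At 55.3°: h = 1.000, k = 1.757; principal scales a = 1.757, b = 1.000.
sin(ω/2) = (a − b)/(a + b) = 0.7566/2.757 = 0.2745, so ω = 2 arcsin(0.2745) ≈ 31.9°.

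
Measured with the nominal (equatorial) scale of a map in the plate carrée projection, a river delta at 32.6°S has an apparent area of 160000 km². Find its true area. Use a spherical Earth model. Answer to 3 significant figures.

135000 km²

For the equirectangular projection with φ₀ = 0 (plate carrée), h = 1 along meridians and k = sec φ along parallels.
Areal scale = h·k = 1 × sec φ; at 32.6°, h = 1.000, k = 1.187, so h·k = 1.187.
True area = apparent / (areal scale) = 160000 / 1.187 ≈ 135000 km².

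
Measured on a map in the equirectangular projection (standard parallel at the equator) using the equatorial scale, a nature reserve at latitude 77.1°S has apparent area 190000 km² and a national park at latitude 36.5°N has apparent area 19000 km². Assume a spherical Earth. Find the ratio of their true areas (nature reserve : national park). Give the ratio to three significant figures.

On the plate carrée, areal scale = h·k = 1 × sec φ, so true area = apparent × cos φ.
True area of nature reserve: 190000 × cos(77.1°) = 190000 × 0.2233 = 42420 km².
True area of national park: 19000 × cos(36.5°) = 19000 × 0.8039 = 15270 km².
Ratio = 42420 / 15270 ≈ 2.78.

2.78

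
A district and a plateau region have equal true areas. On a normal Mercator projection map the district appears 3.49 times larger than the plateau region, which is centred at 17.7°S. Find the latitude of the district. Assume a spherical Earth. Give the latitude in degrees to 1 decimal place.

59.3°

Mercator areal scale is sec²φ, so apparent-area ratio = sec²φ₁ / sec²φ₂ = cos²φ₂ / cos²φ₁.
cos²φ₂ / cos²φ₁ = 3.49  ⇒  cos φ₁ = cos 17.7° / √3.49 = 0.9527/1.868 = 0.5099.
φ₁ = arccos(0.5099) ≈ 59.3°.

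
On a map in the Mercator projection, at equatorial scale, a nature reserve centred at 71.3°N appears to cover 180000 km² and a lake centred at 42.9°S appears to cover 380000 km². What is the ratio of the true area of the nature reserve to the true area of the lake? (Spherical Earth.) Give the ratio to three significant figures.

Since Mercator area scale is 1/cos²φ, the true area equals the apparent area multiplied by cos²φ.
True area of nature reserve: 180000 × cos²(71.3°) = 180000 × 0.1028 = 18500 km².
True area of lake: 380000 × cos²(42.9°) = 380000 × 0.5366 = 203900 km².
Ratio = 18500 / 203900 ≈ 0.0907.

0.0907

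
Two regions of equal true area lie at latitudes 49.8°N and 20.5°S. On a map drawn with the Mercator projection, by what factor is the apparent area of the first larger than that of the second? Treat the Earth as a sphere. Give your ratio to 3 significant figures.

On Mercator, area is exaggerated by sec²φ = 1/cos²φ.
At 49.8°: sec²(49.8°) = 1/0.6455² = 2.400.
At 20.5°: sec²(20.5°) = 1/0.9367² = 1.140.
Ratio = 2.400/1.140 = cos²(20.5°)/cos²(49.8°) ≈ 2.11.

2.11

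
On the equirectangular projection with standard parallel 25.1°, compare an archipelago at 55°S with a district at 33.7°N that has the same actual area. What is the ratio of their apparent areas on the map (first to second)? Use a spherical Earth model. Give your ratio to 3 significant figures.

The equidistant cylindrical projection with φ₀ = 25.1° has h = 1 (meridians true) and k = cos φ₀ / cos φ along parallels.
Areal scale at 55°: h·k = 1.000 × 1.579 = 1.579.
Areal scale at 33.7°: h·k = 1.000 × 1.088 = 1.088.
Ratio = 1.579/1.088 ≈ 1.45.

1.45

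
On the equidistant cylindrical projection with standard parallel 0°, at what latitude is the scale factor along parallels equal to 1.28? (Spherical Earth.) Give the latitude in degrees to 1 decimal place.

38.6°

Plate carrée: h = 1, k = sec φ along parallels.
sec φ = 1.28  ⇒  cos φ = 0.7812  ⇒  φ ≈ 38.6°.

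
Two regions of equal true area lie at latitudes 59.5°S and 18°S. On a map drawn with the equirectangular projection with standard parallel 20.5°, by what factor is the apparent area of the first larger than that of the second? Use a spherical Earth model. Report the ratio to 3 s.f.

The equidistant cylindrical projection with φ₀ = 20.5° has h = 1 (meridians true) and k = cos φ₀ / cos φ along parallels.
Areal scale at 59.5°: h·k = 1.000 × 1.846 = 1.846.
Areal scale at 18°: h·k = 1.000 × 0.9849 = 0.9849.
Ratio = 1.846/0.9849 ≈ 1.87.

1.87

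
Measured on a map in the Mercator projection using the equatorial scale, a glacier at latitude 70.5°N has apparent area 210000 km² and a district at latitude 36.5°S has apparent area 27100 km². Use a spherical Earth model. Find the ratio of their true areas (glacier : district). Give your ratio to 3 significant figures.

1.34

Mercator's areal exaggeration is sec²φ; hence true area = (apparent area) · cos²φ.
True area of glacier: 210000 × cos²(70.5°) = 210000 × 0.1114 = 23400 km².
True area of district: 27100 × cos²(36.5°) = 27100 × 0.6462 = 17510 km².
Ratio = 23400 / 17510 ≈ 1.34.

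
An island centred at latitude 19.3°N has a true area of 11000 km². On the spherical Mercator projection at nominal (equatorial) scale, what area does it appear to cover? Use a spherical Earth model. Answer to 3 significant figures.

12300 km²

The Mercator projection is conformal; its linear scale factor is the same in every direction and equals sec φ = 1/cos φ.
Areal scale = k² = sec²φ = 1/cos²(19.3°) = 1/0.9438² = 1.123.
Apparent area = 11000 × 1.123 ≈ 12300 km².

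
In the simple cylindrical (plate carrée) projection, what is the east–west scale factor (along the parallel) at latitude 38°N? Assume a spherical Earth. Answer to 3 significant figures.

Plate carrée maps x = Rλ, y = Rφ. The meridian scale is h = 1 and the parallel scale is k = 1/cos φ = sec φ.
k = 1/cos 38° = 1/0.7880 = 1.269.

1.27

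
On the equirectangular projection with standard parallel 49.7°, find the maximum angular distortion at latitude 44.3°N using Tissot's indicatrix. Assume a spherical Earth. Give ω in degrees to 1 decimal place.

5.8°

With standard parallel φ₀ = 49.7°, the equirectangular projection gives x = Rλ cos φ₀, y = Rφ, so h = 1 and k = cos 49.7° / cos φ.
At 44.3°: h = 1.000, k = 0.9037; principal scales a = 1.000, b = 0.9037.
sin(ω/2) = (a − b)/(a + b) = 0.09627/1.904 = 0.05057, so ω = 2 arcsin(0.05057) ≈ 5.8°.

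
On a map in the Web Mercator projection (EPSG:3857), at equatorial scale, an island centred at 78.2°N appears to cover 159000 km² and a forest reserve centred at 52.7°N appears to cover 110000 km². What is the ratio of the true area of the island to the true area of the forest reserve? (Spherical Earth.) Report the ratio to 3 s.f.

On Mercator the areal scale is sec²φ, so true area = apparent × cos²φ.
True area of island: 159000 × cos²(78.2°) = 159000 × 0.04182 = 6649 km².
True area of forest reserve: 110000 × cos²(52.7°) = 110000 × 0.3672 = 40390 km².
Ratio = 6649 / 40390 ≈ 0.165.

0.165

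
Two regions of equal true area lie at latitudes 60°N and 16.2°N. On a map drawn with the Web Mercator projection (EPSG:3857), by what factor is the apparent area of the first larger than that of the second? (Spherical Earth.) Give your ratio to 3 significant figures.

3.69

Mercator is conformal with k = sec φ, so areal scale = k² = sec²φ.
At 60°: sec²(60°) = 1/0.5000² = 4.000.
At 16.2°: sec²(16.2°) = 1/0.9603² = 1.084.
Ratio = 4.000/1.084 = cos²(16.2°)/cos²(60°) ≈ 3.69.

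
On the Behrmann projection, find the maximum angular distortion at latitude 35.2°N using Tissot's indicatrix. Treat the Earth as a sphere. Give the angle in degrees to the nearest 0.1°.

Behrmann is a cylindrical equal-area projection with standard parallels at ±30°. A cylindrical equal-area projection with standard parallel φ₀ has meridian scale h = cos φ / cos φ₀ and parallel scale k = cos φ₀ / cos φ (so areas are preserved, h·k = 1).
At 35.2°: h = 0.9436, k = 1.060; principal scales a = 1.060, b = 0.9436.
sin(ω/2) = (a − b)/(a + b) = 0.1163/2.003 = 0.05803, so ω = 2 arcsin(0.05803) ≈ 6.7°.

6.7°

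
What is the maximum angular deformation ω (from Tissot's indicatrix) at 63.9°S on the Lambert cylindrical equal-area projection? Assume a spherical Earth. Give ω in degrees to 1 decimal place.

85.0°

The Lambert cylindrical equal-area projection is the cylindrical equal-area projection with its standard parallel at the equator (φ₀ = 0). A cylindrical equal-area projection with standard parallel φ₀ has meridian scale h = cos φ / cos φ₀ and parallel scale k = cos φ₀ / cos φ (so areas are preserved, h·k = 1).
At 63.9°: h = 0.4399, k = 2.273; principal scales a = 2.273, b = 0.4399.
sin(ω/2) = (a − b)/(a + b) = 1.833/2.713 = 0.6757, so ω = 2 arcsin(0.6757) ≈ 85.0°.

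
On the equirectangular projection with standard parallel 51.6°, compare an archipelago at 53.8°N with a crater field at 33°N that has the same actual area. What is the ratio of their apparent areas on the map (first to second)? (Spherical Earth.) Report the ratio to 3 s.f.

In the equirectangular projection with standard parallel φ₀ = 51.6° (x = Rλ cos φ₀, y = Rφ), meridians are true-scale (h = 1) and the parallel scale is k = cos φ₀ / cos φ.
Areal scale at 53.8°: h·k = 1.000 × 1.052 = 1.052.
Areal scale at 33°: h·k = 1.000 × 0.7406 = 0.7406.
Ratio = 1.052/0.7406 ≈ 1.42.

1.42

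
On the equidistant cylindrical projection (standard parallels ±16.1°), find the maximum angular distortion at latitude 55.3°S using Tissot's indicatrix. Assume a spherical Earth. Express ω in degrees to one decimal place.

With standard parallel φ₀ = 16.1°, the equirectangular projection gives x = Rλ cos φ₀, y = Rφ, so h = 1 and k = cos 16.1° / cos φ.
At 55.3°: h = 1.000, k = 1.688; principal scales a = 1.688, b = 1.000.
sin(ω/2) = (a − b)/(a + b) = 0.6877/2.688 = 0.2559, so ω = 2 arcsin(0.2559) ≈ 29.7°.

29.7°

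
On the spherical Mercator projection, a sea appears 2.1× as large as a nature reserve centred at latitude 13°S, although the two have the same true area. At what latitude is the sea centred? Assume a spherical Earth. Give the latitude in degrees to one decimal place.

47.7°

Mercator areal scale is sec²φ, so apparent-area ratio = sec²φ₁ / sec²φ₂ = cos²φ₂ / cos²φ₁.
cos²φ₂ / cos²φ₁ = 2.1  ⇒  cos φ₁ = cos 13° / √2.1 = 0.9744/1.449 = 0.6724.
φ₁ = arccos(0.6724) ≈ 47.7°.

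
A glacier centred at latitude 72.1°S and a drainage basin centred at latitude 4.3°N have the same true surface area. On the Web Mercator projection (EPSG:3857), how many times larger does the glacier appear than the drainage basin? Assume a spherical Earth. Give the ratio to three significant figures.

10.5

On Mercator, area is exaggerated by sec²φ = 1/cos²φ.
At 72.1°: sec²(72.1°) = 1/0.3074² = 10.59.
At 4.3°: sec²(4.3°) = 1/0.9972² = 1.006.
Ratio = 10.59/1.006 = cos²(4.3°)/cos²(72.1°) ≈ 10.5.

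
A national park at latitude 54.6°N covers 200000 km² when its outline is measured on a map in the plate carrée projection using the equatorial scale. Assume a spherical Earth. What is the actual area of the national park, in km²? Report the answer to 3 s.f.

In the plate carrée (x = Rλ, y = Rφ), meridians are true-scale (h = 1) and parallels are stretched by k = sec φ.
Areal scale = h·k = 1 × sec φ; at 54.6°, h = 1.000, k = 1.726, so h·k = 1.726.
True area = apparent / (areal scale) = 200000 / 1.726 ≈ 116000 km².

116000 km²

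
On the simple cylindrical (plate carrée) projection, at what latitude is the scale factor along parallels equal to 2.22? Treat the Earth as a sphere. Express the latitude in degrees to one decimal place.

Plate carrée: h = 1, k = sec φ along parallels.
sec φ = 2.22  ⇒  cos φ = 0.4505  ⇒  φ ≈ 63.2°.

63.2°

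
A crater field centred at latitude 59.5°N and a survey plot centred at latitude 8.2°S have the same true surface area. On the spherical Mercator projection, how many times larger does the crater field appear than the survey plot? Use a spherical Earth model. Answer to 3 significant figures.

3.80

Mercator is conformal with k = sec φ, so areal scale = k² = sec²φ.
At 59.5°: sec²(59.5°) = 1/0.5075² = 3.882.
At 8.2°: sec²(8.2°) = 1/0.9898² = 1.021.
Ratio = 3.882/1.021 = cos²(8.2°)/cos²(59.5°) ≈ 3.80.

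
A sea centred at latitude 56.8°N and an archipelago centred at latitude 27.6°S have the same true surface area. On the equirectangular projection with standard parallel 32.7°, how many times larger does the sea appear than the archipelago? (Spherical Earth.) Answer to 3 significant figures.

1.62

In the equirectangular projection with standard parallel φ₀ = 32.7° (x = Rλ cos φ₀, y = Rφ), meridians are true-scale (h = 1) and the parallel scale is k = cos φ₀ / cos φ.
Areal scale at 56.8°: h·k = 1.000 × 1.537 = 1.537.
Areal scale at 27.6°: h·k = 1.000 × 0.9496 = 0.9496.
Ratio = 1.537/0.9496 ≈ 1.62.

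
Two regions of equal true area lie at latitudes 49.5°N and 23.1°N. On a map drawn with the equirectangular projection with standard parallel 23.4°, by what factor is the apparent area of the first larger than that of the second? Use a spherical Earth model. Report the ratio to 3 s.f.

With standard parallel φ₀ = 23.4°, the equirectangular projection gives x = Rλ cos φ₀, y = Rφ, so h = 1 and k = cos 23.4° / cos φ.
Areal scale at 49.5°: h·k = 1.000 × 1.413 = 1.413.
Areal scale at 23.1°: h·k = 1.000 × 0.9978 = 0.9978.
Ratio = 1.413/0.9978 ≈ 1.42.

1.42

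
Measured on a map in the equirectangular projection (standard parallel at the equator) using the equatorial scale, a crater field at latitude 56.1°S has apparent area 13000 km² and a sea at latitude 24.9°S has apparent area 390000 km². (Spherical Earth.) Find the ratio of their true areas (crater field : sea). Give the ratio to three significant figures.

On the plate carrée, areal scale = h·k = 1 × sec φ, so true area = apparent × cos φ.
True area of crater field: 13000 × cos(56.1°) = 13000 × 0.5577 = 7251 km².
True area of sea: 390000 × cos(24.9°) = 390000 × 0.9070 = 353700 km².
Ratio = 7251 / 353700 ≈ 0.0205.

0.0205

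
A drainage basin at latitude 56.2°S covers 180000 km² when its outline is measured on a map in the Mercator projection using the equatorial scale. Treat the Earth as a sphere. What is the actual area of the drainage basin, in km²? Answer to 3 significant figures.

55700 km²

The Mercator projection is conformal; its linear scale factor is the same in every direction and equals sec φ = 1/cos φ.
Areal scale = k² = sec²φ = 1/cos²(56.2°) = 1/0.5563² = 3.231.
True area = apparent / (areal scale) = 180000 / 3.231 ≈ 55700 km².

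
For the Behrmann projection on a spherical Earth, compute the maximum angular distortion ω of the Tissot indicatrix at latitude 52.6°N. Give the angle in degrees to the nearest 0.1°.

The Behrmann projection is cylindrical equal-area with φ₀ = 30°. A cylindrical equal-area projection with standard parallel φ₀ has meridian scale h = cos φ / cos φ₀ and parallel scale k = cos φ₀ / cos φ (so areas are preserved, h·k = 1).
At 52.6°: h = 0.7013, k = 1.426; principal scales a = 1.426, b = 0.7013.
sin(ω/2) = (a − b)/(a + b) = 0.7245/2.127 = 0.3406, so ω = 2 arcsin(0.3406) ≈ 39.8°.

39.8°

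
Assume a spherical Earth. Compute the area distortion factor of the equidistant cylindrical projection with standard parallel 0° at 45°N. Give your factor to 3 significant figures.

Plate carrée maps x = Rλ, y = Rφ. The meridian scale is h = 1 and the parallel scale is k = 1/cos φ = sec φ.
Areal scale = h·k = 1 × sec φ; at 45°, h = 1.000, k = 1.414, so h·k = 1.414.

1.41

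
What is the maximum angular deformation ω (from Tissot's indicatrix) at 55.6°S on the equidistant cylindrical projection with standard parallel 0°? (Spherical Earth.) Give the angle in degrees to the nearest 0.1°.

32.3°

In the plate carrée (x = Rλ, y = Rφ), meridians are true-scale (h = 1) and parallels are stretched by k = sec φ.
At 55.6°: h = 1.000, k = 1.770; principal scales a = 1.770, b = 1.000.
sin(ω/2) = (a − b)/(a + b) = 0.7700/2.770 = 0.2780, so ω = 2 arcsin(0.2780) ≈ 32.3°.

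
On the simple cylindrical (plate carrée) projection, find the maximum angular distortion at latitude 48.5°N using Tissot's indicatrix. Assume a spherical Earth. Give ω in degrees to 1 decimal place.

23.4°

In the plate carrée (x = Rλ, y = Rφ), meridians are true-scale (h = 1) and parallels are stretched by k = sec φ.
At 48.5°: h = 1.000, k = 1.509; principal scales a = 1.509, b = 1.000.
sin(ω/2) = (a − b)/(a + b) = 0.5092/2.509 = 0.2029, so ω = 2 arcsin(0.2029) ≈ 23.4°.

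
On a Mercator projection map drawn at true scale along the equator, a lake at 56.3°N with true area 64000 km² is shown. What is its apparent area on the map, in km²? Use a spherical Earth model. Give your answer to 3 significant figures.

For Mercator, h = k = sec φ (a conformal cylindrical projection has a single point scale, 1/cos φ).
Areal scale = k² = sec²φ = 1/cos²(56.3°) = 1/0.5548² = 3.248.
Apparent area = 64000 × 3.248 ≈ 208000 km².

208000 km²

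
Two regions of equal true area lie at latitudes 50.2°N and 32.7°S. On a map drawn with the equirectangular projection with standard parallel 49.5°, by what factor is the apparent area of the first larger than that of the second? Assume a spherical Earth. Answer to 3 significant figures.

1.31

The equidistant cylindrical projection with φ₀ = 49.5° has h = 1 (meridians true) and k = cos φ₀ / cos φ along parallels.
Areal scale at 50.2°: h·k = 1.000 × 1.015 = 1.015.
Areal scale at 32.7°: h·k = 1.000 × 0.7718 = 0.7718.
Ratio = 1.015/0.7718 ≈ 1.31.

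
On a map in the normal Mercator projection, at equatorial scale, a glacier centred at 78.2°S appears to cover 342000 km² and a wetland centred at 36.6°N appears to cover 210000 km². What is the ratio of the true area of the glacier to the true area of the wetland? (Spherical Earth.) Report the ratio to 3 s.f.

On Mercator the areal scale is sec²φ, so true area = apparent × cos²φ.
True area of glacier: 342000 × cos²(78.2°) = 342000 × 0.04182 = 14300 km².
True area of wetland: 210000 × cos²(36.6°) = 210000 × 0.6445 = 135300 km².
Ratio = 14300 / 135300 ≈ 0.106.

0.106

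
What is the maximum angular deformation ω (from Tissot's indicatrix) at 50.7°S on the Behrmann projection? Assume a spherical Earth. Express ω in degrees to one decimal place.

Behrmann is a cylindrical equal-area projection with standard parallels at ±30°. Cylindrical equal-area (φ₀ = 30°): h = cos φ / cos 30° along meridians, k = cos 30° / cos φ along parallels; h·k = 1.
At 50.7°: h = 0.7314, k = 1.367; principal scales a = 1.367, b = 0.7314.
sin(ω/2) = (a − b)/(a + b) = 0.6359/2.099 = 0.3030, so ω = 2 arcsin(0.3030) ≈ 35.3°.

35.3°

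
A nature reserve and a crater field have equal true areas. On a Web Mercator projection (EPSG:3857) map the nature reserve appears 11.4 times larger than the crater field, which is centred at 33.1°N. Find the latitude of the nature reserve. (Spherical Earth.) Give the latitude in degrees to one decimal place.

Mercator areal scale is sec²φ, so apparent-area ratio = sec²φ₁ / sec²φ₂ = cos²φ₂ / cos²φ₁.
cos²φ₂ / cos²φ₁ = 11.4  ⇒  cos φ₁ = cos 33.1° / √11.4 = 0.8377/3.376 = 0.2481.
φ₁ = arccos(0.2481) ≈ 75.6°.

75.6°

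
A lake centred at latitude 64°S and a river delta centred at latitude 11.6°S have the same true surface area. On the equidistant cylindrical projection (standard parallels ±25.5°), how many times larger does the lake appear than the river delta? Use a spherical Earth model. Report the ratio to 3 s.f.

In the equirectangular projection with standard parallel φ₀ = 25.5° (x = Rλ cos φ₀, y = Rφ), meridians are true-scale (h = 1) and the parallel scale is k = cos φ₀ / cos φ.
Areal scale at 64°: h·k = 1.000 × 2.059 = 2.059.
Areal scale at 11.6°: h·k = 1.000 × 0.9214 = 0.9214.
Ratio = 2.059/0.9214 ≈ 2.23.

2.23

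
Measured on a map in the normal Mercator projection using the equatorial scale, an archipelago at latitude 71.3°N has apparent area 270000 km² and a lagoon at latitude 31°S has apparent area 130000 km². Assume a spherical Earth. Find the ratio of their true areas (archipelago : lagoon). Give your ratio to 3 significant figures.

0.291

Mercator's areal exaggeration is sec²φ; hence true area = (apparent area) · cos²φ.
True area of archipelago: 270000 × cos²(71.3°) = 270000 × 0.1028 = 27750 km².
True area of lagoon: 130000 × cos²(31°) = 130000 × 0.7347 = 95520 km².
Ratio = 27750 / 95520 ≈ 0.291.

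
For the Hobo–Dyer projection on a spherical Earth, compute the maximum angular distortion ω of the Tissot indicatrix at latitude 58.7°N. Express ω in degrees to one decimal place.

The Hobo–Dyer projection is cylindrical equal-area with φ₀ = 37.5°. For cylindrical equal-area with standard parallel φ₀, h = cos φ / cos φ₀ and k = cos φ₀ / cos φ, so h·k = 1.
At 58.7°: h = 0.6548, k = 1.527; principal scales a = 1.527, b = 0.6548.
sin(ω/2) = (a − b)/(a + b) = 0.8723/2.182 = 0.3998, so ω = 2 arcsin(0.3998) ≈ 47.1°.

47.1°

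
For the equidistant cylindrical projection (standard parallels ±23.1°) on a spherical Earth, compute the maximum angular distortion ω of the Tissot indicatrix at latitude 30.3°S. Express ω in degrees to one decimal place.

3.6°

With standard parallel φ₀ = 23.1°, the equirectangular projection gives x = Rλ cos φ₀, y = Rφ, so h = 1 and k = cos 23.1° / cos φ.
At 30.3°: h = 1.000, k = 1.065; principal scales a = 1.065, b = 1.000.
sin(ω/2) = (a − b)/(a + b) = 0.06535/2.065 = 0.03164, so ω = 2 arcsin(0.03164) ≈ 3.6°.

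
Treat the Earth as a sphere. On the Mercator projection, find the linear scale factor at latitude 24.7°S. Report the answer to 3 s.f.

1.10

Mercator is conformal, so the point scale is isotropic: h = k = sec φ = 1/cos φ.
k = 1/cos 24.7° = 1/0.9085 = 1.101.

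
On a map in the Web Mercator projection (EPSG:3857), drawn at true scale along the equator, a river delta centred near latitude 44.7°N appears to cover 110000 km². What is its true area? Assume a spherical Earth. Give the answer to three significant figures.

The Mercator projection is conformal; its linear scale factor is the same in every direction and equals sec φ = 1/cos φ.
Areal scale = k² = sec²φ = 1/cos²(44.7°) = 1/0.7108² = 1.979.
True area = apparent / (areal scale) = 110000 / 1.979 ≈ 55600 km².

55600 km²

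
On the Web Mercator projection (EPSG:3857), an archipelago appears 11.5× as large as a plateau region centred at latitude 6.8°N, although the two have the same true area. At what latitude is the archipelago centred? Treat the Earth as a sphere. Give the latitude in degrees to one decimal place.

73.0°

Mercator areal scale is sec²φ, so apparent-area ratio = sec²φ₁ / sec²φ₂ = cos²φ₂ / cos²φ₁.
cos²φ₂ / cos²φ₁ = 11.5  ⇒  cos φ₁ = cos 6.8° / √11.5 = 0.9930/3.391 = 0.2928.
φ₁ = arccos(0.2928) ≈ 73.0°.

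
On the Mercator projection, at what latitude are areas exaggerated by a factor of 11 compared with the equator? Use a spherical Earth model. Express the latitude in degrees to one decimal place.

72.5°

Mercator areal scale is sec²φ.
sec²φ = 11  ⇒  cos²φ = 0.09091  ⇒  cos φ = 0.3015.
φ = arccos(0.3015) ≈ 72.5°.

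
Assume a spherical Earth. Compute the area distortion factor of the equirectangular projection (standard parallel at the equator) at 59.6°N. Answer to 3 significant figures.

In the plate carrée (x = Rλ, y = Rφ), meridians are true-scale (h = 1) and parallels are stretched by k = sec φ.
Areal scale = h·k = 1 × sec φ; at 59.6°, h = 1.000, k = 1.976, so h·k = 1.976.

1.98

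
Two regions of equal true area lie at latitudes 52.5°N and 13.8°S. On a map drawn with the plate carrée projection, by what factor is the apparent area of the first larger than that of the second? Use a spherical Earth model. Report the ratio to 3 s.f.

Plate carrée maps x = Rλ, y = Rφ. The meridian scale is h = 1 and the parallel scale is k = 1/cos φ = sec φ.
Areal scale at 52.5°: h·k = 1.000 × 1.643 = 1.643.
Areal scale at 13.8°: h·k = 1.000 × 1.030 = 1.030.
Ratio = 1.643/1.030 ≈ 1.60.

1.60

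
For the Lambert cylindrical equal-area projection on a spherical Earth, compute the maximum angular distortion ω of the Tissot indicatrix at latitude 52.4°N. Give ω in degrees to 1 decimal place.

54.4°

The Lambert cylindrical equal-area projection is the cylindrical equal-area projection with its standard parallel at the equator (φ₀ = 0). For cylindrical equal-area with standard parallel φ₀, h = cos φ / cos φ₀ and k = cos φ₀ / cos φ, so h·k = 1.
At 52.4°: h = 0.6101, k = 1.639; principal scales a = 1.639, b = 0.6101.
sin(ω/2) = (a − b)/(a + b) = 1.029/2.249 = 0.4574, so ω = 2 arcsin(0.4574) ≈ 54.4°.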